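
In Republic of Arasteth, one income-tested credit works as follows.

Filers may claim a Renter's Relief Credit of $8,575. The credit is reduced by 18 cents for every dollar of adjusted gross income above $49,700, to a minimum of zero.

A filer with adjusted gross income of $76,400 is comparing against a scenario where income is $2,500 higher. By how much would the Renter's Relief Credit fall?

At $76,400 — 18% of the $26,700 excess over $49,700 is $4,806; credit = $8,575 − $4,806 = $3,769.
At $78,900 — 18% of the $29,200 excess over $49,700 is $5,256; credit = $8,575 − $5,256 = $3,319.
Lost: $3,769 − $3,319 = $450.

$450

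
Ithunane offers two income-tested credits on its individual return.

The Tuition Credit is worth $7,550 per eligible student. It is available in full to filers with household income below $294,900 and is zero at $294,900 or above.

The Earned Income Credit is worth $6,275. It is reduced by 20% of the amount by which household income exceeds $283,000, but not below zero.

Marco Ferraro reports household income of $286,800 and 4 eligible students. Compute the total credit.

$35,715

Tuition Credit: base = 4 × $7,550 = $30,200. $286,800 is below the $294,900 cutoff, so the full $30,200 applies.
Earned Income Credit: 20% of the $3,800 excess over $283,000 is $760; credit = $6,275 − $760 = $5,515.
Total: $30,200 + $5,515 = $35,715.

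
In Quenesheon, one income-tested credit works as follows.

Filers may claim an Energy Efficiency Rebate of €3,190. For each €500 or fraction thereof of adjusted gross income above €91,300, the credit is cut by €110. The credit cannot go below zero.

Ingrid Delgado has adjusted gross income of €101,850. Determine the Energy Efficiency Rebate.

Energy Efficiency Rebate: income exceeds €91,300 by €10,550, which is 22 full-or-partial €500 increments; reduction = 22 × €110 = €2,420, leaving €770.

€770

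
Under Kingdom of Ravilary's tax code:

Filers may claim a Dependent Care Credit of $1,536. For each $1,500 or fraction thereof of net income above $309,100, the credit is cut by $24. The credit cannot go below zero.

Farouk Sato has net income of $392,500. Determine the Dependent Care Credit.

$192

Dependent Care Credit: income exceeds $309,100 by $83,400, which is 56 full-or-partial $1,500 increments; reduction = 56 × $24 = $1,344, leaving $192.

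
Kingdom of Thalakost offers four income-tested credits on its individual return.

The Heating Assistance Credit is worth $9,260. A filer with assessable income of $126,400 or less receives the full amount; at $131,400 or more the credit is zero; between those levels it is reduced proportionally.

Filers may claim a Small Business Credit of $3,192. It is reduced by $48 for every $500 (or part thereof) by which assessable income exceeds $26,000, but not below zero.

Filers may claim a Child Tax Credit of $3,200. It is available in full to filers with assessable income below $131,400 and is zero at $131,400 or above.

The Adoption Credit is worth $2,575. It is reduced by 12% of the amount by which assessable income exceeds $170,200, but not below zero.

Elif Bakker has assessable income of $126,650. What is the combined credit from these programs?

Heating Assistance Credit: $126,650 is $250 into a $5,000 phase-out range, leaving 4,750/5,000 of the credit: $9,260 × 4,750/5,000 = $8,797.
Small Business Credit: income exceeds $26,000 by $100,650 → 202 increments × $48 = $9,696 ≥ base, so the credit is $0.
Child Tax Credit: $126,650 is below the $131,400 cutoff, so the full $3,200 applies.
Adoption Credit: $126,650 is at or below the $170,200 threshold, so the full $2,575 applies.
Total: $8,797 + $0 + $3,200 + $2,575 = $14,572.

$14,572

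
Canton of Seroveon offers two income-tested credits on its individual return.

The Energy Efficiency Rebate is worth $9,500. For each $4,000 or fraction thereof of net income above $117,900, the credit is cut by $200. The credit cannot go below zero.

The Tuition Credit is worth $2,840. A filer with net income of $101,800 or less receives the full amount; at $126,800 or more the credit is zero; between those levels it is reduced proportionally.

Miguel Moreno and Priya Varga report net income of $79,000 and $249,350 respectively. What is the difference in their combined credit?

$9,440

Miguel ($79,000): Energy Efficiency Rebate: $79,000 is at or below the $117,900 threshold, so the full $9,500 applies. Tuition Credit: $79,000 is at or below the $101,800 threshold, so the full $2,840 applies. total $9,500 + $2,840 = $12,340
Priya ($249,350): Energy Efficiency Rebate: income exceeds $117,900 by $131,450, which is 33 full-or-partial $4,000 increments; reduction = 33 × $200 = $6,600, leaving $2,900. Tuition Credit: $249,350 is at or above $126,800, so the credit is $0. total $2,900 + $0 = $2,900
Difference: |$12,340 − $2,900| = $9,440.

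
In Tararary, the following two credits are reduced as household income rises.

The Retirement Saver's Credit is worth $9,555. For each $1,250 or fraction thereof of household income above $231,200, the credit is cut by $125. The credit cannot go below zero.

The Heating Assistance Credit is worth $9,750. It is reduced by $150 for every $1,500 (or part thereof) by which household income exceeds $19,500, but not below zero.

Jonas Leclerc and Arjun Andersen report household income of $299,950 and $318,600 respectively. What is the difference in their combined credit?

Jonas ($299,950): Retirement Saver's Credit: income exceeds $231,200 by $68,750, which is 55 full-or-partial $1,250 increments; reduction = 55 × $125 = $6,875, leaving $2,680. Heating Assistance Credit: income exceeds $19,500 by $280,450 → 187 increments × $150 = $28,050 ≥ base, so the credit is $0. total $2,680 + $0 = $2,680
Arjun ($318,600): Retirement Saver's Credit: income exceeds $231,200 by $87,400, which is 70 full-or-partial $1,250 increments; reduction = 70 × $125 = $8,750, leaving $805. Heating Assistance Credit: income exceeds $19,500 by $299,100 → 200 increments × $150 = $30,000 ≥ base, so the credit is $0. total $805 + $0 = $805
Difference: |$2,680 − $805| = $1,875.

$1,875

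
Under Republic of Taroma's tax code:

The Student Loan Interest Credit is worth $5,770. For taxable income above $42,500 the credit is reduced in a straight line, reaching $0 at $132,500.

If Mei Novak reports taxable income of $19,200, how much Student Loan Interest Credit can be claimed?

Student Loan Interest Credit: $19,200 is at or below the $42,500 threshold, so the full $5,770 applies.

$5,770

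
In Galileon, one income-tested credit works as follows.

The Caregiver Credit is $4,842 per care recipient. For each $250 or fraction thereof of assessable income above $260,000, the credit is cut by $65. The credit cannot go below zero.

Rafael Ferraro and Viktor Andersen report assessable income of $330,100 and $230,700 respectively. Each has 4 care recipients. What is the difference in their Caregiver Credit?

$18,265

Rafael ($330,100): Caregiver Credit: base = 4 × $4,842 = $19,368. income exceeds $260,000 by $70,100, which is 281 full-or-partial $250 increments; reduction = 281 × $65 = $18,265, leaving $1,103.
Viktor ($230,700): Caregiver Credit: base = 4 × $4,842 = $19,368. $230,700 is at or below the $260,000 threshold, so the full $19,368 applies.
Difference: |$1,103 − $19,368| = $18,265.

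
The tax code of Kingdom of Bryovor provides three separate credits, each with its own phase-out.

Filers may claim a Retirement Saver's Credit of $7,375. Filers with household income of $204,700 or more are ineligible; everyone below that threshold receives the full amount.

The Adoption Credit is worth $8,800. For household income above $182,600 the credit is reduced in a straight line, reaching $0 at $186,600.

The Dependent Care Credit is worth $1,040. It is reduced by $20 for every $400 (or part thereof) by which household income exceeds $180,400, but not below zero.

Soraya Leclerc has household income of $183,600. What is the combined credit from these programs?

$14,855

Retirement Saver's Credit: $183,600 is below the $204,700 cutoff, so the full $7,375 applies.
Adoption Credit: $183,600 is $1,000 into a $4,000 phase-out range, leaving 3,000/4,000 of the credit: $8,800 × 3,000/4,000 = $6,600.
Dependent Care Credit: income exceeds $180,400 by $3,200, which is 8 full-or-partial $400 increments; reduction = 8 × $20 = $160, leaving $880.
Total: $7,375 + $6,600 + $880 = $14,855.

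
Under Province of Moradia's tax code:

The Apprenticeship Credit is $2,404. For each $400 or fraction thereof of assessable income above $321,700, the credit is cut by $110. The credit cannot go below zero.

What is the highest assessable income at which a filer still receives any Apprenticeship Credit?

$330,100

After 21 increments the reduction is 21 × $110 = $2,310, leaving $94; one more increment wipes it out. Increment 21 ends at excess 21 × $400 = $8,400, so the highest qualifying income is $321,700 + $8,400 = $330,100.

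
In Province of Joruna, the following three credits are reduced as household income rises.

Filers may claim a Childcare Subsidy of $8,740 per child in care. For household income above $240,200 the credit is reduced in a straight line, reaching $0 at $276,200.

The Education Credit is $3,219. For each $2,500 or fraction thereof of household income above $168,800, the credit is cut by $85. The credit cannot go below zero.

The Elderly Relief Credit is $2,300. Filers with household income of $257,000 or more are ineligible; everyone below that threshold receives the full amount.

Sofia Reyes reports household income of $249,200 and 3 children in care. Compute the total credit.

Childcare Subsidy: base = 3 × $8,740 = $26,220. $249,200 is $9,000 into a $36,000 phase-out range, leaving 27,000/36,000 of the credit: $26,220 × 27,000/36,000 = $19,665.
Education Credit: income exceeds $168,800 by $80,400, which is 33 full-or-partial $2,500 increments; reduction = 33 × $85 = $2,805, leaving $414.
Elderly Relief Credit: $249,200 is below the $257,000 cutoff, so the full $2,300 applies.
Total: $19,665 + $414 + $2,300 = $22,379.

$22,379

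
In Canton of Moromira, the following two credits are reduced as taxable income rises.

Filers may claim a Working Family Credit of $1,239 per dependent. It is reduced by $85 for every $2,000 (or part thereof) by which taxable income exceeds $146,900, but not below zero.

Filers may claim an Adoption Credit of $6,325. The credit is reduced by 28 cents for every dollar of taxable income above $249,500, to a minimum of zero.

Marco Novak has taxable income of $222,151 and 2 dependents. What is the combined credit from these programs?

$6,325

Working Family Credit: base = 2 × $1,239 = $2,478. income exceeds $146,900 by $75,251 → 38 increments × $85 = $3,230 ≥ base, so the credit is $0.
Adoption Credit: $222,151 is at or below the $249,500 threshold, so the full $6,325 applies.
Total: $0 + $6,325 = $6,325.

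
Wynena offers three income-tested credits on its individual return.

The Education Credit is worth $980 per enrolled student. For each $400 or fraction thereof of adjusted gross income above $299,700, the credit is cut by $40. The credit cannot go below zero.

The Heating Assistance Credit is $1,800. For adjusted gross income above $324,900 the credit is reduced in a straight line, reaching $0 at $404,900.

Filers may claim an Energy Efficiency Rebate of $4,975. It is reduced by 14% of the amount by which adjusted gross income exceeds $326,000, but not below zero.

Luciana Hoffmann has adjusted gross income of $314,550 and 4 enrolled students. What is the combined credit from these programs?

Education Credit: base = 4 × $980 = $3,920. income exceeds $299,700 by $14,850, which is 38 full-or-partial $400 increments; reduction = 38 × $40 = $1,520, leaving $2,400.
Heating Assistance Credit: $314,550 is at or below the $324,900 threshold, so the full $1,800 applies.
Energy Efficiency Rebate: $314,550 is at or below the $326,000 threshold, so the full $4,975 applies.
Total: $2,400 + $1,800 + $4,975 = $9,175.

$9,175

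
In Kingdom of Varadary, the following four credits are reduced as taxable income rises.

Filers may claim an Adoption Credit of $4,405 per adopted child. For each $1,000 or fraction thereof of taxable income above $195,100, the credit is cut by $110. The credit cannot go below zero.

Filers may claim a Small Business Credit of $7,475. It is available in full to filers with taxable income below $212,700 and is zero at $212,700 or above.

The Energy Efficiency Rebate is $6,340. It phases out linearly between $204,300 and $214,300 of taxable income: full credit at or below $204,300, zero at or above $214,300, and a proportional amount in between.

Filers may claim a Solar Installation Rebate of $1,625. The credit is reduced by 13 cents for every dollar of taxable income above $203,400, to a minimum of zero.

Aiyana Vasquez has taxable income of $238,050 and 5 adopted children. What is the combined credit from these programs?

$17,295

Adoption Credit: base = 5 × $4,405 = $22,025. income exceeds $195,100 by $42,950, which is 43 full-or-partial $1,000 increments; reduction = 43 × $110 = $4,730, leaving $17,295.
Small Business Credit: $238,050 meets or exceeds the $212,700 cutoff, so the credit is $0.
Energy Efficiency Rebate: $238,050 is at or above $214,300, so the credit is $0.
Solar Installation Rebate: 13% of the $34,650 excess over $203,400 is $4,504.50 ≥ base, so the credit is $0.
Total: $17,295 + $0 + $0 + $0 = $17,295.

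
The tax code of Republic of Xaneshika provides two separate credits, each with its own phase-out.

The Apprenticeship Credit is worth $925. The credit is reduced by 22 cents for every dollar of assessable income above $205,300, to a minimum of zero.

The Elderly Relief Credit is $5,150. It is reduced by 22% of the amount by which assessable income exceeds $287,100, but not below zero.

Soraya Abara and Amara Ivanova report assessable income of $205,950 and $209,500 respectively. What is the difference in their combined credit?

Soraya ($205,950): Apprenticeship Credit: 22% of the $650 excess over $205,300 is $143; credit = $925 − $143 = $782. Elderly Relief Credit: $205,950 is at or below the $287,100 threshold, so the full $5,150 applies. total $782 + $5,150 = $5,932
Amara ($209,500): Apprenticeship Credit: 22% of the $4,200 excess over $205,300 is $924; credit = $925 − $924 = $1. Elderly Relief Credit: $209,500 is at or below the $287,100 threshold, so the full $5,150 applies. total $1 + $5,150 = $5,151
Difference: |$5,932 − $5,151| = $781.

$781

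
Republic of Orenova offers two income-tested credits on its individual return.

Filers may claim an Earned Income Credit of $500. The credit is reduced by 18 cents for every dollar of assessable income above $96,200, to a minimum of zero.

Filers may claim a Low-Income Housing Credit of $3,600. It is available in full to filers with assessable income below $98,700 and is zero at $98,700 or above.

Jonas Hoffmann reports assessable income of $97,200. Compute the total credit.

$3,920

Earned Income Credit: 18% of the $1,000 excess over $96,200 is $180; credit = $500 − $180 = $320.
Low-Income Housing Credit: $97,200 is below the $98,700 cutoff, so the full $3,600 applies.
Total: $320 + $3,600 = $3,920.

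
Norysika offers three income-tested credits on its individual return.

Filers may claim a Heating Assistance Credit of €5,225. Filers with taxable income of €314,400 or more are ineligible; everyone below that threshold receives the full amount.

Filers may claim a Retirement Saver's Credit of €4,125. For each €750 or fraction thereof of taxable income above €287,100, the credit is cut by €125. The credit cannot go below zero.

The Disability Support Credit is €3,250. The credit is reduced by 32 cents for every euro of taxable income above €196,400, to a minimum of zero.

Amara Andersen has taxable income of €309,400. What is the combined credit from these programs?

€5,600

Heating Assistance Credit: €309,400 is below the €314,400 cutoff, so the full €5,225 applies.
Retirement Saver's Credit: income exceeds €287,100 by €22,300, which is 30 full-or-partial €750 increments; reduction = 30 × €125 = €3,750, leaving €375.
Disability Support Credit: 32% of the €113,000 excess over €196,400 is €36,160 ≥ base, so the credit is €0.
Total: €5,225 + €375 + €0 = €5,600.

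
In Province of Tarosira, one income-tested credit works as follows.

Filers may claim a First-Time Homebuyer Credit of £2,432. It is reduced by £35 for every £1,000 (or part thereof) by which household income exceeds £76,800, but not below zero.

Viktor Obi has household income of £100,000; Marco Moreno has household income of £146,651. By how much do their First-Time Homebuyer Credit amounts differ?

Viktor (£100,000): First-Time Homebuyer Credit: income exceeds £76,800 by £23,200, which is 24 full-or-partial £1,000 increments; reduction = 24 × £35 = £840, leaving £1,592.
Marco (£146,651): First-Time Homebuyer Credit: income exceeds £76,800 by £69,851 → 70 increments × £35 = £2,450 ≥ base, so the credit is £0.
Difference: |£1,592 − £0| = £1,592.

£1,592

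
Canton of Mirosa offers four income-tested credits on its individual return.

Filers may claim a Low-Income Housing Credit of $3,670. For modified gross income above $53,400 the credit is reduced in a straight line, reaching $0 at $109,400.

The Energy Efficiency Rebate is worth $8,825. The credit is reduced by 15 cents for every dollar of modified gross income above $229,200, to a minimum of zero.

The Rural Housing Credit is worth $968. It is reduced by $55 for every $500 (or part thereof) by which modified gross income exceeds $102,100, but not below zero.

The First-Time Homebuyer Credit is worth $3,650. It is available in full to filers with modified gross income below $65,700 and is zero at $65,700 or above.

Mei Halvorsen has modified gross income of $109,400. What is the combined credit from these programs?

Low-Income Housing Credit: $109,400 is at or above $109,400, so the credit is $0.
Energy Efficiency Rebate: $109,400 is at or below the $229,200 threshold, so the full $8,825 applies.
Rural Housing Credit: income exceeds $102,100 by $7,300, which is 15 full-or-partial $500 increments; reduction = 15 × $55 = $825, leaving $143.
First-Time Homebuyer Credit: $109,400 meets or exceeds the $65,700 cutoff, so the credit is $0.
Total: $0 + $8,825 + $143 + $0 = $8,968.

$8,968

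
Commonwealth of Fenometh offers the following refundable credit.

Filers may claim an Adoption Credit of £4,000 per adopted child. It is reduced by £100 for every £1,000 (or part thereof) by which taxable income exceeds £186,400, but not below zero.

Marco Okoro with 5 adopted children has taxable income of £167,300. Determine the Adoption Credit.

Adoption Credit: base = 5 × £4,000 = £20,000. £167,300 is at or below the £186,400 threshold, so the full £20,000 applies.

£20,000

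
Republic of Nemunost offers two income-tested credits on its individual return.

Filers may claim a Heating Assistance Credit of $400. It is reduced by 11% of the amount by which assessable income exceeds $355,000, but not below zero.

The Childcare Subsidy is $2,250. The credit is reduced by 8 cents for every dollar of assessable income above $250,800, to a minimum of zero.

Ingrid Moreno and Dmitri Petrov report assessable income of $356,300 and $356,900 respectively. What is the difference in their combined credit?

Ingrid ($356,300): Heating Assistance Credit: 11% of the $1,300 excess over $355,000 is $143; credit = $400 − $143 = $257. Childcare Subsidy: 8% of the $105,500 excess over $250,800 is $8,440 ≥ base, so the credit is $0. total $257 + $0 = $257
Dmitri ($356,900): Heating Assistance Credit: 11% of the $1,900 excess over $355,000 is $209; credit = $400 − $209 = $191. Childcare Subsidy: 8% of the $106,100 excess over $250,800 is $8,488 ≥ base, so the credit is $0. total $191 + $0 = $191
Difference: |$257 − $191| = $66.

$66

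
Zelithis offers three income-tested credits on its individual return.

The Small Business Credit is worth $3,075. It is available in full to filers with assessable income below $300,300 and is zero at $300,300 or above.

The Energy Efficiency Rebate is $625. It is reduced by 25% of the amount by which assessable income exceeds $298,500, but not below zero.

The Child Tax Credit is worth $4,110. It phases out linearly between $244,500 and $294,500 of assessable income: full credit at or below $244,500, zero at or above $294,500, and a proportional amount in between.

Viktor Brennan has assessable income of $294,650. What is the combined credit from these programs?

Small Business Credit: $294,650 is below the $300,300 cutoff, so the full $3,075 applies.
Energy Efficiency Rebate: $294,650 is at or below the $298,500 threshold, so the full $625 applies.
Child Tax Credit: $294,650 is at or above $294,500, so the credit is $0.
Total: $3,075 + $625 + $0 = $3,700.

$3,700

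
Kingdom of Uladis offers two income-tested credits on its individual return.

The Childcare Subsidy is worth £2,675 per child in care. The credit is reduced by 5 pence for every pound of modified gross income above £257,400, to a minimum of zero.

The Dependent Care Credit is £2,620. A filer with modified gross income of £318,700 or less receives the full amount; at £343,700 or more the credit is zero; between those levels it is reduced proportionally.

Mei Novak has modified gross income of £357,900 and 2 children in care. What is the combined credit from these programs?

£325

Childcare Subsidy: base = 2 × £2,675 = £5,350. 5% of the £100,500 excess over £257,400 is £5,025; credit = £5,350 − £5,025 = £325.
Dependent Care Credit: £357,900 is at or above £343,700, so the credit is £0.
Total: £325 + £0 = £325.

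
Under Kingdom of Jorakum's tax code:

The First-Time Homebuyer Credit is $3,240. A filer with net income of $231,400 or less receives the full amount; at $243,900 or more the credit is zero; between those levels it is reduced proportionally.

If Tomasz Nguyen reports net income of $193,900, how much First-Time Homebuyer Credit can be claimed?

First-Time Homebuyer Credit: $193,900 is at or below the $231,400 threshold, so the full $3,240 applies.

$3,240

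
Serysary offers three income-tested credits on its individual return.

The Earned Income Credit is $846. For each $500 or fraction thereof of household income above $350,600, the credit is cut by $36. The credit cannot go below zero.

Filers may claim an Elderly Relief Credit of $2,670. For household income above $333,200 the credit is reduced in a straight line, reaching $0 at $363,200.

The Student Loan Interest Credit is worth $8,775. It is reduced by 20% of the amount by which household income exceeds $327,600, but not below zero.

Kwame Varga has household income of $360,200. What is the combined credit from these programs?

$2,648

Earned Income Credit: income exceeds $350,600 by $9,600, which is 20 full-or-partial $500 increments; reduction = 20 × $36 = $720, leaving $126.
Elderly Relief Credit: $360,200 is $27,000 into a $30,000 phase-out range, leaving 3,000/30,000 of the credit: $2,670 × 3,000/30,000 = $267.
Student Loan Interest Credit: 20% of the $32,600 excess over $327,600 is $6,520; credit = $8,775 − $6,520 = $2,255.
Total: $126 + $267 + $2,255 = $2,648.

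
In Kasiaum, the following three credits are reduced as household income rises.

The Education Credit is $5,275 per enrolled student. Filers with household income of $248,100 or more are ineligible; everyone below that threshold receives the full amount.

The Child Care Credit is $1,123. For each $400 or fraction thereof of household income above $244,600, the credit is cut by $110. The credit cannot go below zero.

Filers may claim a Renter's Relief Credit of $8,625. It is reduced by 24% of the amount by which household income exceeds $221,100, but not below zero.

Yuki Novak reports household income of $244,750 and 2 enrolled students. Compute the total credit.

Education Credit: base = 2 × $5,275 = $10,550. $244,750 is below the $248,100 cutoff, so the full $10,550 applies.
Child Care Credit: income exceeds $244,600 by $150, which is 1 full-or-partial $400 increment; reduction = 1 × $110 = $110, leaving $1,013.
Renter's Relief Credit: 24% of the $23,650 excess over $221,100 is $5,676; credit = $8,625 − $5,676 = $2,949.
Total: $10,550 + $1,013 + $2,949 = $14,512.

$14,512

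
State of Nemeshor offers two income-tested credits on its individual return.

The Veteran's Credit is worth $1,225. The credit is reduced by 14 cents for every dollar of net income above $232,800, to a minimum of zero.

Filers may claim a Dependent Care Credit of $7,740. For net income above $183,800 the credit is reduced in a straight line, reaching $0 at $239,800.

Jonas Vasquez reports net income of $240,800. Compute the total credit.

Veteran's Credit: 14% of the $8,000 excess over $232,800 is $1,120; credit = $1,225 − $1,120 = $105.
Dependent Care Credit: $240,800 is at or above $239,800, so the credit is $0.
Total: $105 + $0 = $105.

$105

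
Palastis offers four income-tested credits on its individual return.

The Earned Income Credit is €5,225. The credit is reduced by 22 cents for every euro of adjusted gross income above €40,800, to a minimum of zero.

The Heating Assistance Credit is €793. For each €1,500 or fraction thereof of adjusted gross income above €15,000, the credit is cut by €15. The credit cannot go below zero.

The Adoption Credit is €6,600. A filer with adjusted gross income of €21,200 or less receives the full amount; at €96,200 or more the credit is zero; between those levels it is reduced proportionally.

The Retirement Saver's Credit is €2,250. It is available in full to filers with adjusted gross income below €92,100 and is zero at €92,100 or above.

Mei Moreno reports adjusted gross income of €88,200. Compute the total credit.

Earned Income Credit: 22% of the €47,400 excess over €40,800 is €10,428 ≥ base, so the credit is €0.
Heating Assistance Credit: income exceeds €15,000 by €73,200, which is 49 full-or-partial €1,500 increments; reduction = 49 × €15 = €735, leaving €58.
Adoption Credit: €88,200 is €67,000 into a €75,000 phase-out range, leaving 8,000/75,000 of the credit: €6,600 × 8,000/75,000 = €704.
Retirement Saver's Credit: €88,200 is below the €92,100 cutoff, so the full €2,250 applies.
Total: €0 + €58 + €704 + €2,250 = €3,012.

€3,012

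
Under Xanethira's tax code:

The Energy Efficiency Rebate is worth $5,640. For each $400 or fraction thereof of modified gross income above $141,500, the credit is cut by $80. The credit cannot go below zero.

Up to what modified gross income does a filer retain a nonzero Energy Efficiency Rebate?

$169,500

After 70 increments the reduction is 70 × $80 = $5,600, leaving $40; one more increment wipes it out. Increment 70 ends at excess 70 × $400 = $28,000, so the highest qualifying income is $141,500 + $28,000 = $169,500.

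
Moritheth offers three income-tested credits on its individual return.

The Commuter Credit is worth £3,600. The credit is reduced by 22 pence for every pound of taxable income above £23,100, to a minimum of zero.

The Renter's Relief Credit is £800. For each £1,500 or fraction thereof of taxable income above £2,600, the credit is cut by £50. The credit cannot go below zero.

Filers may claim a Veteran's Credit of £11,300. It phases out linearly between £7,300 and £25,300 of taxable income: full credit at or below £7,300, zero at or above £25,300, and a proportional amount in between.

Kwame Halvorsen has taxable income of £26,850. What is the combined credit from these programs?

Commuter Credit: 22% of the £3,750 excess over £23,100 is £825; credit = £3,600 − £825 = £2,775.
Renter's Relief Credit: income exceeds £2,600 by £24,250 → 17 increments × £50 = £850 ≥ base, so the credit is £0.
Veteran's Credit: £26,850 is at or above £25,300, so the credit is £0.
Total: £2,775 + £0 + £0 = £2,775.

£2,775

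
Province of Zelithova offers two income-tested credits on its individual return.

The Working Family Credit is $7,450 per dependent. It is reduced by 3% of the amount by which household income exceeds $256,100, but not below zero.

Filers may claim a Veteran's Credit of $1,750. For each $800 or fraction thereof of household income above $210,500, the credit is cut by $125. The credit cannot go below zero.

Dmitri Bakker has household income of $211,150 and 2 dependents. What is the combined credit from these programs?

Working Family Credit: base = 2 × $7,450 = $14,900. $211,150 is at or below the $256,100 threshold, so the full $14,900 applies.
Veteran's Credit: income exceeds $210,500 by $650, which is 1 full-or-partial $800 increment; reduction = 1 × $125 = $125, leaving $1,625.
Total: $14,900 + $1,625 = $16,525.

$16,525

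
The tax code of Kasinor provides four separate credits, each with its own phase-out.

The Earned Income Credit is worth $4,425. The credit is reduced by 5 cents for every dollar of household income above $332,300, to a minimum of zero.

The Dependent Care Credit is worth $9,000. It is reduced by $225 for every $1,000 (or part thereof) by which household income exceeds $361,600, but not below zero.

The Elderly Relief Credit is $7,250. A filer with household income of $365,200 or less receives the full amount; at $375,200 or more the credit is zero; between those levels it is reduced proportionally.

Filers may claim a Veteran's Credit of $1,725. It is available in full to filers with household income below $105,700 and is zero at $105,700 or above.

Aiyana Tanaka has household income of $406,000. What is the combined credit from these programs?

Earned Income Credit: 5% of the $73,700 excess over $332,300 is $3,685; credit = $4,425 − $3,685 = $740.
Dependent Care Credit: income exceeds $361,600 by $44,400 → 45 increments × $225 = $10,125 ≥ base, so the credit is $0.
Elderly Relief Credit: $406,000 is at or above $375,200, so the credit is $0.
Veteran's Credit: $406,000 meets or exceeds the $105,700 cutoff, so the credit is $0.
Total: $740 + $0 + $0 + $0 = $740.

$740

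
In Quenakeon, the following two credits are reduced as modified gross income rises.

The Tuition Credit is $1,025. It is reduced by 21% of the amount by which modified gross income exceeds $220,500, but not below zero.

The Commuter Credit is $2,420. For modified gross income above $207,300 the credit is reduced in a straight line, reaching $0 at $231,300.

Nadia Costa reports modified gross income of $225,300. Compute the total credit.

$622

Tuition Credit: 21% of the $4,800 excess over $220,500 is $1,008; credit = $1,025 − $1,008 = $17.
Commuter Credit: $225,300 is $18,000 into a $24,000 phase-out range, leaving 6,000/24,000 of the credit: $2,420 × 6,000/24,000 = $605.
Total: $17 + $605 = $622.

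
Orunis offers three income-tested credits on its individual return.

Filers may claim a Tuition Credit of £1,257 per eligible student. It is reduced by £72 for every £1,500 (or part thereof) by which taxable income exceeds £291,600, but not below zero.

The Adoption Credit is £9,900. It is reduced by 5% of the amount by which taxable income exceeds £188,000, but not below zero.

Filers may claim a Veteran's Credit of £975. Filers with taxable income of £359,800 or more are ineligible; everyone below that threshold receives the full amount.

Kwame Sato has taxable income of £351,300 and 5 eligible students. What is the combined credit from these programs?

£6,115

Tuition Credit: base = 5 × £1,257 = £6,285. income exceeds £291,600 by £59,700, which is 40 full-or-partial £1,500 increments; reduction = 40 × £72 = £2,880, leaving £3,405.
Adoption Credit: 5% of the £163,300 excess over £188,000 is £8,165; credit = £9,900 − £8,165 = £1,735.
Veteran's Credit: £351,300 is below the £359,800 cutoff, so the full £975 applies.
Total: £3,405 + £1,735 + £975 = £6,115.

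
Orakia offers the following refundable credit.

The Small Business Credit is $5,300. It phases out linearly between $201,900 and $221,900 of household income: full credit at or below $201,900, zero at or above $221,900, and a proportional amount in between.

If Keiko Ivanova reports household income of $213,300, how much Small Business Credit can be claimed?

$2,279

Small Business Credit: $213,300 is $11,400 into a $20,000 phase-out range, leaving 8,600/20,000 of the credit: $5,300 × 8,600/20,000 = $2,279.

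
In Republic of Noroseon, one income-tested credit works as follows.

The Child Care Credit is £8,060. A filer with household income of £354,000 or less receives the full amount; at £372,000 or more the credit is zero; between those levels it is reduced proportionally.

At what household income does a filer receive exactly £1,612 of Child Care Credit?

£1,612 is 1,612/8,060 of the full £8,060, so 6,448/8,060 of the £18,000 range has been used: income = £354,000 + £18,000 × 6,448/8,060 = £368,400.

£368,400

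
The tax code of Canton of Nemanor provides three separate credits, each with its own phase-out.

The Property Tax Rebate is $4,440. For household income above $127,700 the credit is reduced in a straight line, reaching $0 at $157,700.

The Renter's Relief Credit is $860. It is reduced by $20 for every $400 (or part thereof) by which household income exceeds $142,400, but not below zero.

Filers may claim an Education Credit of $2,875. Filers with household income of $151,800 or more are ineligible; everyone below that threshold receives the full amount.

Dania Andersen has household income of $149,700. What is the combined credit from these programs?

Property Tax Rebate: $149,700 is $22,000 into a $30,000 phase-out range, leaving 8,000/30,000 of the credit: $4,440 × 8,000/30,000 = $1,184.
Renter's Relief Credit: income exceeds $142,400 by $7,300, which is 19 full-or-partial $400 increments; reduction = 19 × $20 = $380, leaving $480.
Education Credit: $149,700 is below the $151,800 cutoff, so the full $2,875 applies.
Total: $1,184 + $480 + $2,875 = $4,539.

$4,539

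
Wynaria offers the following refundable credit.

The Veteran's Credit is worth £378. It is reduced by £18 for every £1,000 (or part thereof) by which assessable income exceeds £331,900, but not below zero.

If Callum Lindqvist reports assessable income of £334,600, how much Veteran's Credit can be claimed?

£324

Veteran's Credit: income exceeds £331,900 by £2,700, which is 3 full-or-partial £1,000 increments; reduction = 3 × £18 = £54, leaving £324.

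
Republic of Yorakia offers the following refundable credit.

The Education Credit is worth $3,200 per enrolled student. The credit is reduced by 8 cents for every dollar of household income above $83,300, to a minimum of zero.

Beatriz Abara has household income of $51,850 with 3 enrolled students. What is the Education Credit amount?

Education Credit: base = 3 × $3,200 = $9,600. $51,850 is at or below the $83,300 threshold, so the full $9,600 applies.

$9,600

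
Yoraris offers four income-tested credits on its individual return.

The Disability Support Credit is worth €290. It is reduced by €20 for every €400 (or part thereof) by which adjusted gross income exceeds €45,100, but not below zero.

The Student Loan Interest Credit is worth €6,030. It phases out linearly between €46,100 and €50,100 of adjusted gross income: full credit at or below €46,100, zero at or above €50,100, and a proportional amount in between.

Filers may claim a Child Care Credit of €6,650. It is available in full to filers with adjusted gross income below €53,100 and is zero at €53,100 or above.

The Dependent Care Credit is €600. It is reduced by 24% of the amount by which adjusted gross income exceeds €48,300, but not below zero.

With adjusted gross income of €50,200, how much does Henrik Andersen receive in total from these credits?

€6,824

Disability Support Credit: income exceeds €45,100 by €5,100, which is 13 full-or-partial €400 increments; reduction = 13 × €20 = €260, leaving €30.
Student Loan Interest Credit: €50,200 is at or above €50,100, so the credit is €0.
Child Care Credit: €50,200 is below the €53,100 cutoff, so the full €6,650 applies.
Dependent Care Credit: 24% of the €1,900 excess over €48,300 is €456; credit = €600 − €456 = €144.
Total: €30 + €0 + €6,650 + €144 = €6,824.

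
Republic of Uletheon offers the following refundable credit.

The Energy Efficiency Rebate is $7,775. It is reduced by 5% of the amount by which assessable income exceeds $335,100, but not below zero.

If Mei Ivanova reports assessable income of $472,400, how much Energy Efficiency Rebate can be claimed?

Energy Efficiency Rebate: 5% of the $137,300 excess over $335,100 is $6,865; credit = $7,775 − $6,865 = $910.

$910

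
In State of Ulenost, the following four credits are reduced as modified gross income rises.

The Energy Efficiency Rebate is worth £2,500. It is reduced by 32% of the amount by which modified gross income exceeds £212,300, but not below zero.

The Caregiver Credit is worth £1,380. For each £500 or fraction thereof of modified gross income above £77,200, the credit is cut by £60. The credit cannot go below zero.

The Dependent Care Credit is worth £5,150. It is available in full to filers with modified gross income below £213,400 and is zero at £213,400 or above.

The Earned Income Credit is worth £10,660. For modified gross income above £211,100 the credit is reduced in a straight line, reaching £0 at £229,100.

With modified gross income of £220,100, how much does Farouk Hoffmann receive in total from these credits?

Energy Efficiency Rebate: 32% of the £7,800 excess over £212,300 is £2,496; credit = £2,500 − £2,496 = £4.
Caregiver Credit: income exceeds £77,200 by £142,900 → 286 increments × £60 = £17,160 ≥ base, so the credit is £0.
Dependent Care Credit: £220,100 meets or exceeds the £213,400 cutoff, so the credit is £0.
Earned Income Credit: £220,100 is £9,000 into a £18,000 phase-out range, leaving 9,000/18,000 of the credit: £10,660 × 9,000/18,000 = £5,330.
Total: £4 + £0 + £0 + £5,330 = £5,334.

£5,334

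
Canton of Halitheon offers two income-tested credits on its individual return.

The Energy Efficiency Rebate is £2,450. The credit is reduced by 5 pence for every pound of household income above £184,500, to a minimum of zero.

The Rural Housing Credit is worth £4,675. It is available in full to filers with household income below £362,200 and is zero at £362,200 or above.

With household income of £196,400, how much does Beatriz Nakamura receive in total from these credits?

Energy Efficiency Rebate: 5% of the £11,900 excess over £184,500 is £595; credit = £2,450 − £595 = £1,855.
Rural Housing Credit: £196,400 is below the £362,200 cutoff, so the full £4,675 applies.
Total: £1,855 + £4,675 = £6,530.

£6,530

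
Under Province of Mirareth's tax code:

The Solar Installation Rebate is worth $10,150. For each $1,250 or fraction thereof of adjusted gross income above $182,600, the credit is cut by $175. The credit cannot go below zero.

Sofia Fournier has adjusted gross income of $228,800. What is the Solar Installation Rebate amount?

$3,675

Solar Installation Rebate: income exceeds $182,600 by $46,200, which is 37 full-or-partial $1,250 increments; reduction = 37 × $175 = $6,475, leaving $3,675.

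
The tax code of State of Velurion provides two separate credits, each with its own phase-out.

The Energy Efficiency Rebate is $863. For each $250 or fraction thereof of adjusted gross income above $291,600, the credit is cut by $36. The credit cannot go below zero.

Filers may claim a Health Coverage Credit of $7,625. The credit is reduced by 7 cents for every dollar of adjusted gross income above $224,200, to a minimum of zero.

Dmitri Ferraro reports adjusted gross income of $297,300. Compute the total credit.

$2,543

Energy Efficiency Rebate: income exceeds $291,600 by $5,700, which is 23 full-or-partial $250 increments; reduction = 23 × $36 = $828, leaving $35.
Health Coverage Credit: 7% of the $73,100 excess over $224,200 is $5,117; credit = $7,625 − $5,117 = $2,508.
Total: $35 + $2,508 = $2,543.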